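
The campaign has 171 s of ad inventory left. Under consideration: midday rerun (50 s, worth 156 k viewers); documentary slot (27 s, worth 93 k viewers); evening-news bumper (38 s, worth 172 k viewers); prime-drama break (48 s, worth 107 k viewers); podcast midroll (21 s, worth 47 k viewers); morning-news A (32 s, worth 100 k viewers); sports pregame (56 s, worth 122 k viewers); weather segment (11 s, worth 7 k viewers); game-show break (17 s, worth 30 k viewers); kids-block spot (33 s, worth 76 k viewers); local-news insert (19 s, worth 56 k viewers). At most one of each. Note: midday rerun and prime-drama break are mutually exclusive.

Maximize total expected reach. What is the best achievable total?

577

By expected reach per s: evening-news bumper 4.53, documentary slot 3.44, morning-news A 3.12 lead.
Midday rerun + documentary slot + evening-news bumper + morning-news A + local-news insert uses 166 of the 171 s and totals 577.
Next best is midday rerun + documentary slot + evening-news bumper + podcast midroll + morning-news A at 568 (168 s) — short by 9.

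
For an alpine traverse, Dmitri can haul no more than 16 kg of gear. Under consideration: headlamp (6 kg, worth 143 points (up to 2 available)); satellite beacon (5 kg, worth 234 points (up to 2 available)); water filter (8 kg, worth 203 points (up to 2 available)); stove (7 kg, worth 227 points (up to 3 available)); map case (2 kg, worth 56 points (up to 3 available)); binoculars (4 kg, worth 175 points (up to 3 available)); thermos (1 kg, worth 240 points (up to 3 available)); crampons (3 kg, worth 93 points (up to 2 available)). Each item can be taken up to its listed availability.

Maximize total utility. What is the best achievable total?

1304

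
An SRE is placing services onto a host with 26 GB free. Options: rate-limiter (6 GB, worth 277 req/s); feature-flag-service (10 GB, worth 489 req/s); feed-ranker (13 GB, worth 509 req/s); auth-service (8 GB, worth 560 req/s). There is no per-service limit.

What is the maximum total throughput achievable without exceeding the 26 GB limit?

1680

The ratio ordering already packs tightly: 3×auth-service, 24 GB, 1680.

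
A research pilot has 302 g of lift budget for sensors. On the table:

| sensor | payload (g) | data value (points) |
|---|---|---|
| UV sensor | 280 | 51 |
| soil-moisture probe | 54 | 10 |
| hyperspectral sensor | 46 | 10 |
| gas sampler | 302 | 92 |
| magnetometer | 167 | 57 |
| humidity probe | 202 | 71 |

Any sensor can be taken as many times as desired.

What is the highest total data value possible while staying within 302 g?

92

Ranking by ratio (data value/g): humidity probe 0.35, magnetometer 0.34, gas sampler 0.30, hyperspectral sensor 0.22.
Taking the top-ratio sensors first gives 2×hyperspectral sensor + humidity probe for 91 (294 g).
Dropping 2×hyperspectral sensor and humidity probe frees 294 g; slotting in gas sampler (302 g) lifts the total to 92 at 302 g.
Every other selection either busts 302 g or fails to beat 92.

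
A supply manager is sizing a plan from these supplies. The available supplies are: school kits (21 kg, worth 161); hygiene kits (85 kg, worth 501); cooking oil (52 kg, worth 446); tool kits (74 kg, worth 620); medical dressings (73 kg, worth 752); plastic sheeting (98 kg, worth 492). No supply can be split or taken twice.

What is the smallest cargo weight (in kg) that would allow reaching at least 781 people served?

94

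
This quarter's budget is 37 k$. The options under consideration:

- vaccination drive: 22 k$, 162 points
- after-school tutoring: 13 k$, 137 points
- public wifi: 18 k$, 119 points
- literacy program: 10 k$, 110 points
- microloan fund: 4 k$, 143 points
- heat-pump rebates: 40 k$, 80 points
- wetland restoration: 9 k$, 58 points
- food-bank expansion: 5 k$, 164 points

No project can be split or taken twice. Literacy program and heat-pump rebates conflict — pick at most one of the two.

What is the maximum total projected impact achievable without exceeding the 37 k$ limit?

After-school tutoring + literacy program + microloan fund + food-bank expansion uses 32 of the 37 k$ and totals 554.

554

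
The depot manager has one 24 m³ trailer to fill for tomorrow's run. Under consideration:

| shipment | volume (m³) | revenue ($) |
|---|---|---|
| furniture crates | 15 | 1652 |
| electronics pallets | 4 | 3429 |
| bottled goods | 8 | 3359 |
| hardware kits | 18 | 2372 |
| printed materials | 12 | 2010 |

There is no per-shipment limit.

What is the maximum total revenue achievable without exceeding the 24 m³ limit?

20574

By revenue per m³: electronics pallets 857.25, bottled goods 419.88, printed materials 167.50, hardware kits 131.78 lead.
6×electronics pallets uses 24 of the 24 m³ and totals 20574.
Every other selection either busts 24 m³ or fails to beat 20574.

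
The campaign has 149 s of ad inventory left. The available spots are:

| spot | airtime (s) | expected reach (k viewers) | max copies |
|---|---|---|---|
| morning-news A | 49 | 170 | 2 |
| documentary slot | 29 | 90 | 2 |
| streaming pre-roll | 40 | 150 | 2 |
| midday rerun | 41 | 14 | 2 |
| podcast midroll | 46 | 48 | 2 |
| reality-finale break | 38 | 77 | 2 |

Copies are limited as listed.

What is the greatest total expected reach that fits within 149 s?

A density-first pass picks morning-news A + 2×streaming pre-roll — 470 at 129 s.
Replace streaming pre-roll with 2×documentary slot: the trade gains 30 net, giving 500 at 147 s.
Every other selection either busts 149 s or exceeds an availability limit or fails to beat 500.

500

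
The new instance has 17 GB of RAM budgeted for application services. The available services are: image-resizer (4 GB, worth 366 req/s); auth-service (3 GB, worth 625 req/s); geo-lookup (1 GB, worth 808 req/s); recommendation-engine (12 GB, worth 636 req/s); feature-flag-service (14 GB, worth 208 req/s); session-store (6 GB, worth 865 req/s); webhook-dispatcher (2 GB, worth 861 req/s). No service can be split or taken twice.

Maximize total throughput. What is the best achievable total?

Best packing: image-resizer + auth-service + geo-lookup + session-store + webhook-dispatcher — 16 GB, 3525 total.
The closest alternative, auth-service + geo-lookup + session-store + webhook-dispatcher, reaches only 3159.

3525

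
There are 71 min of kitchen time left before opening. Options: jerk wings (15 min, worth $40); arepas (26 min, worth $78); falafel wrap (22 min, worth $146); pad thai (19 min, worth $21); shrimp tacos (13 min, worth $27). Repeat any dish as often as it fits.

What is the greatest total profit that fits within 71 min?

438

The ratio ordering already packs tightly: 3×falafel wrap, 66 min, 438.
That's the maximum — no swap from here does better than 438.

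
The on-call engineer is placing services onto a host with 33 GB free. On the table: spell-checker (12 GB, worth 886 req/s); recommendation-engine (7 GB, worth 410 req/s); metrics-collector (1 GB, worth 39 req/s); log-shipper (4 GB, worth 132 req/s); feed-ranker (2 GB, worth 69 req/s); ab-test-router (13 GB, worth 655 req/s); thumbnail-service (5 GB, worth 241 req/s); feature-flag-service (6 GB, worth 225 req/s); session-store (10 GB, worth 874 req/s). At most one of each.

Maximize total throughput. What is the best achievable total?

2302

Taking the top-ratio services first gives spell-checker + recommendation-engine + metrics-collector + feed-ranker + session-store for 2278 (32 GB).
The 3 GB tied up in metrics-collector and feed-ranker is better spent on log-shipper — total rises to 2302 (33 GB).
An exhaustive check of the 512 subsets confirms 2302.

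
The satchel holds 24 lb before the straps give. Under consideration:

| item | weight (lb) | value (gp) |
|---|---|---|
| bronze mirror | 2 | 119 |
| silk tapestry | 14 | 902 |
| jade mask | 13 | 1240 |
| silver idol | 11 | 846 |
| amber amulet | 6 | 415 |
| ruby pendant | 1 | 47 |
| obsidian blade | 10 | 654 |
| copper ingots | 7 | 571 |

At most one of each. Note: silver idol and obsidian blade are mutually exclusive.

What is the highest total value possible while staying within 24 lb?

Filling by ratio: bronze mirror + jade mask + ruby pendant + copper ingots for 1977, with 1 lb left unused.
Replace bronze mirror and ruby pendant and copper ingots with silver idol: the trade gains 109 net, giving 2086 at 24 lb.
Next best is bronze mirror + jade mask + ruby pendant + copper ingots at 1977 (23 lb) — short by 109.

2086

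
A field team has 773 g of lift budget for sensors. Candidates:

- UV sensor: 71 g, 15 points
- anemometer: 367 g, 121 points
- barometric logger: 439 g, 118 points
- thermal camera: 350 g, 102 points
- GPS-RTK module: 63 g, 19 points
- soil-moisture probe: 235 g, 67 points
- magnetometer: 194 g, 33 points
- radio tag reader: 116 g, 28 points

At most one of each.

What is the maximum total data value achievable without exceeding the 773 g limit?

Filling by ratio: UV sensor + anemometer + GPS-RTK module + soil-moisture probe for 222, with 37 g left unused.
Dropping UV sensor and GPS-RTK module and soil-moisture probe frees 369 g; slotting in thermal camera (350 g) lifts the total to 223 at 717 g.

223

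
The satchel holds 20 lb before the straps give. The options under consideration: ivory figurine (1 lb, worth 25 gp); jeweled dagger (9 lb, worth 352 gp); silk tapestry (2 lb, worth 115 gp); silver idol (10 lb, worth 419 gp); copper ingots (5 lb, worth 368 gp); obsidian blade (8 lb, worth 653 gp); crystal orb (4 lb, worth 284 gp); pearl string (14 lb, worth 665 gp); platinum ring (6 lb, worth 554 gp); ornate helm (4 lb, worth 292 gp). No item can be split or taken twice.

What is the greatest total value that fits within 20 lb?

Greedy by ratio would take ivory figurine + copper ingots + obsidian blade + platinum ring: 20 lb used, total 1600.
The 6 lb tied up in ivory figurine and copper ingots is better spent on silk tapestry + ornate helm — total rises to 1614 (20 lb).

1614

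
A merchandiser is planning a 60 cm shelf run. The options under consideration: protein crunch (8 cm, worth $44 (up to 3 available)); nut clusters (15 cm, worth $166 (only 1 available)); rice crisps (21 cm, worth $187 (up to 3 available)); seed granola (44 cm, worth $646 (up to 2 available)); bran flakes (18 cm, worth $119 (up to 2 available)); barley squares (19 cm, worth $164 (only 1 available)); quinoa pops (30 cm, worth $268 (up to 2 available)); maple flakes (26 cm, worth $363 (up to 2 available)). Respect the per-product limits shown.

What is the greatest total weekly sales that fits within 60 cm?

812

Density check — seed granola 14.68, maple flakes 13.96, nut clusters 11.07, quinoa pops 8.93 are the best per cm.
Taking nut clusters + seed granola: 59 cm used, 812 in weekly sales.
Every other selection either busts 60 cm or exceeds an availability limit or fails to beat 812.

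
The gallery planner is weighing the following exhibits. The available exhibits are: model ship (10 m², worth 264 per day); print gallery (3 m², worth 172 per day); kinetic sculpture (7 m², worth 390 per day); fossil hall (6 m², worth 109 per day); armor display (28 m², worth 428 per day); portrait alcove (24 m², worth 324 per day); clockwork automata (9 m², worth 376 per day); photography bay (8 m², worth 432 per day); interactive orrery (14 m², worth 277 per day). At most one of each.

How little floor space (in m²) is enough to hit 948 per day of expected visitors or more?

18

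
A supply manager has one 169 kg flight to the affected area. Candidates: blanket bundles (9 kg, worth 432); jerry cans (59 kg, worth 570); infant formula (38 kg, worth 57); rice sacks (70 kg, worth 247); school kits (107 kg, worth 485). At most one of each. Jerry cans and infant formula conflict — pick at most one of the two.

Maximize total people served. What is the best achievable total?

1249

Ranking by ratio (people served/kg): blanket bundles 48.00, jerry cans 9.66, school kits 4.53.
Best packing: blanket bundles + jerry cans + rice sacks — 138 kg, 1249 total.
Every other selection either busts 169 kg or breaks a pairing rule or fails to beat 1249.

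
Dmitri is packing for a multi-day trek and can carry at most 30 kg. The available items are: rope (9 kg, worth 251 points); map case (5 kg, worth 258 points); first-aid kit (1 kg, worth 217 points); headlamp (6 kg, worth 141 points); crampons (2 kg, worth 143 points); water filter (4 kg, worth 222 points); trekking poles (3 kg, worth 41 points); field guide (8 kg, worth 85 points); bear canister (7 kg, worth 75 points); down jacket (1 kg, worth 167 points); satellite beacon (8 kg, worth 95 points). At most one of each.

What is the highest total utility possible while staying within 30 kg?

Taking rope + map case + first-aid kit + headlamp + crampons + water filter + down jacket: 28 kg used, 1399 in utility.
Nothing else within 30 kg beats 1399.

1399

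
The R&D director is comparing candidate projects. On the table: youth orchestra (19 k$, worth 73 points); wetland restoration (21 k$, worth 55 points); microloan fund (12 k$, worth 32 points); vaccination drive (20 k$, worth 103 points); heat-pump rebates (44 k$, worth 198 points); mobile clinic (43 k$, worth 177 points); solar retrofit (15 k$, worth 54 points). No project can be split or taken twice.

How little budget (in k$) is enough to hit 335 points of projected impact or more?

Look for the lowest-budget combination reaching 335.
vaccination drive + heat-pump rebates + solar retrofit: 355 projected impact at 79 k$.
Below 79 k$ the best achievable stays under 335.

79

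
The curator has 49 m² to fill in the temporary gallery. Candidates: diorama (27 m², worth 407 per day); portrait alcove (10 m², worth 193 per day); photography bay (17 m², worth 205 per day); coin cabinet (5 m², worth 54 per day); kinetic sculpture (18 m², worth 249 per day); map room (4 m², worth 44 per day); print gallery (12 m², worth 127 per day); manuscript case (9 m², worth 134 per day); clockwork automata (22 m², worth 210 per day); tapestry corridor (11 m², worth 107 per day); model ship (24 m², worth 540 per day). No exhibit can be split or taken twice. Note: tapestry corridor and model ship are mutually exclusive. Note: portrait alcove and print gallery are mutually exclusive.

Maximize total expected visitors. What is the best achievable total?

Density check — model ship 22.50, portrait alcove 19.30, diorama 15.07 are the best per m².
The ratio heuristic lands on portrait alcove + map room + manuscript case + model ship (911) but leaves 2 m² idle.
The 4 m² tied up in map room is better spent on coin cabinet — total rises to 921 (48 m²).
Next best is portrait alcove + map room + manuscript case + model ship at 911 (47 m²) — short by 10.

921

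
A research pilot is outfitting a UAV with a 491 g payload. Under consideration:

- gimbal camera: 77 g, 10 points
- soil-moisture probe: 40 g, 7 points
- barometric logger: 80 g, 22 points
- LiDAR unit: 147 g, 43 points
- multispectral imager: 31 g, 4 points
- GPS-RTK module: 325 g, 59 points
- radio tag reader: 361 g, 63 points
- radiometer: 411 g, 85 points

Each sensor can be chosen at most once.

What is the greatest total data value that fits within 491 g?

107

By data value per g: LiDAR unit 0.29, barometric logger 0.28, radiometer 0.21 lead.
Filling by ratio: gimbal camera + soil-moisture probe + barometric logger + LiDAR unit + multispectral imager for 86, with 116 g left unused.
A better packing is barometric logger + radiometer: 491 g, total 107.
An exhaustive check of the 256 subsets confirms 107.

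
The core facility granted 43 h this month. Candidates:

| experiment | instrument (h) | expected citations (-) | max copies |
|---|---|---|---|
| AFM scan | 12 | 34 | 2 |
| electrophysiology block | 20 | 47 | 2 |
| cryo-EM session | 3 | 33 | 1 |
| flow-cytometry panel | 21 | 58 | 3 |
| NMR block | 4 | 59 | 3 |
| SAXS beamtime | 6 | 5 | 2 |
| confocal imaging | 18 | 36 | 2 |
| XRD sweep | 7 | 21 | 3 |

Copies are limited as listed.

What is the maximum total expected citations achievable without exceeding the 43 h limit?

289

Taking the top-ratio experiments first gives cryo-EM session + 3×NMR block + SAXS beamtime + 3×XRD sweep for 278 (42 h).
The 20 h tied up in SAXS beamtime and 2×XRD sweep is better spent on flow-cytometry panel — total rises to 289 (43 h).
No other feasible combination exceeds 289.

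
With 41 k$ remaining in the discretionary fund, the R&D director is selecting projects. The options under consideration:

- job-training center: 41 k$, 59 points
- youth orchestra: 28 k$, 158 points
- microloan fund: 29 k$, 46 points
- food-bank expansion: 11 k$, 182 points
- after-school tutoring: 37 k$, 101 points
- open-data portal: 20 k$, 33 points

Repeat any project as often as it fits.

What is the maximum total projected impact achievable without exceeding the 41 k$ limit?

546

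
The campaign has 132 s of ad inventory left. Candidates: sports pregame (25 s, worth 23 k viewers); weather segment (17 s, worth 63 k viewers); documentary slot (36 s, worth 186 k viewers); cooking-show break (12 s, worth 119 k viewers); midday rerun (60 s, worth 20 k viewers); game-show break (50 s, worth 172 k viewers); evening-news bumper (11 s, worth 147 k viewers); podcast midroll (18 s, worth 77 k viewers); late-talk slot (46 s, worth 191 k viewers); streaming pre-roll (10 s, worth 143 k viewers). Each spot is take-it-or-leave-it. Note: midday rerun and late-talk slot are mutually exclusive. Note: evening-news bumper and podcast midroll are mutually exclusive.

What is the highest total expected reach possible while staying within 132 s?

849

Density check — streaming pre-roll 14.30, evening-news bumper 13.36, cooking-show break 9.92 are the best per s.
Best packing: weather segment + documentary slot + cooking-show break + evening-news bumper + late-talk slot + streaming pre-roll — 132 s, 849 total.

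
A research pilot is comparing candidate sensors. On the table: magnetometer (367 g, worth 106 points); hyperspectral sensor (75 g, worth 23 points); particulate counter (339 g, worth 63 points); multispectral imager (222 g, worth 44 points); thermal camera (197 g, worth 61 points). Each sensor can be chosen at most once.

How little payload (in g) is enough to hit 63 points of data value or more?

Look for the lowest-payload combination reaching 63.
hyperspectral sensor + thermal camera reaches 84 using 272 g.
No combination under 272 g hits 63.

272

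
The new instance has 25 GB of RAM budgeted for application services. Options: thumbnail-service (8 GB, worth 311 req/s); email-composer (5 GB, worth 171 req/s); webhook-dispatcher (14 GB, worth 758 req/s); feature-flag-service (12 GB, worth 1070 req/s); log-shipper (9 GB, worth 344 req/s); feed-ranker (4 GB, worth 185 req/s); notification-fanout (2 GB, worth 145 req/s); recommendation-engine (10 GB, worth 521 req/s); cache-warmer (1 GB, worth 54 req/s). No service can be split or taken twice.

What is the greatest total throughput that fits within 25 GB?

1790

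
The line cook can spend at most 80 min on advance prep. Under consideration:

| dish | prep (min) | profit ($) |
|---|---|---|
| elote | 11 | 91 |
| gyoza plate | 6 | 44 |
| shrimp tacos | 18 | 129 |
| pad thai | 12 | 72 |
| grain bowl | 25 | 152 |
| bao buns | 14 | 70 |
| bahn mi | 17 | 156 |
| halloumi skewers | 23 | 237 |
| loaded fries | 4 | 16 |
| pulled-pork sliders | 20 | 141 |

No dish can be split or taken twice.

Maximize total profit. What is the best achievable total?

Ranking by ratio (profit/min): halloumi skewers 10.30, bahn mi 9.18, elote 8.27, gyoza plate 7.33.
Taking elote + gyoza plate + shrimp tacos + bahn mi + halloumi skewers + loaded fries: 79 min used, 673 in profit.

673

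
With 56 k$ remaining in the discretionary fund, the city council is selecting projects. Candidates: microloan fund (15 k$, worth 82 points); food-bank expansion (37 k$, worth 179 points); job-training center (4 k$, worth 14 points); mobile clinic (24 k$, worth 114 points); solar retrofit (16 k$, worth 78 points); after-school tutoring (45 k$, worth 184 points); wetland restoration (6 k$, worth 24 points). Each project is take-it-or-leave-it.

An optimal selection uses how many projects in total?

3

Best achievable projected impact is 275.
For example microloan fund + food-bank expansion + job-training center achieves it, using 56 k$.
All optima have 3 projects.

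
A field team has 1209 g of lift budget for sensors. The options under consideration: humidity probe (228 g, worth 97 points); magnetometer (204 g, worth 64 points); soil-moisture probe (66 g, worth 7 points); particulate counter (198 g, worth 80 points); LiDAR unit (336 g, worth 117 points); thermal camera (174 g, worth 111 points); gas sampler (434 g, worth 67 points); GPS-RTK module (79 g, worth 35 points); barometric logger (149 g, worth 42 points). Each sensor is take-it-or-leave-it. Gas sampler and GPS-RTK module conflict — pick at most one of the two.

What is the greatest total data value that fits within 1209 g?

482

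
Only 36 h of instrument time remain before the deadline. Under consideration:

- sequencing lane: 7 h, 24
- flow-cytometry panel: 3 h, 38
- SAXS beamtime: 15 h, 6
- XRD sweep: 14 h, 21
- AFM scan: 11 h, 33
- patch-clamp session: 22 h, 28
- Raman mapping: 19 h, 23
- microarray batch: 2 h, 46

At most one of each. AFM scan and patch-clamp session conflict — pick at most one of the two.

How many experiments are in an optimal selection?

Best achievable expected citations is 141.
sequencing lane + flow-cytometry panel + AFM scan + microarray batch hits 141 at 23 h.
All optima have 4 experiments.

4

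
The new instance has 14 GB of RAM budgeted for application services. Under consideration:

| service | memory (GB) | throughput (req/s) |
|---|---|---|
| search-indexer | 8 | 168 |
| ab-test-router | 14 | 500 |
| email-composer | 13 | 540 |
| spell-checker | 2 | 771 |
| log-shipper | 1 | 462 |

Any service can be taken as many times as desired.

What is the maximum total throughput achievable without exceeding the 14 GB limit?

14×log-shipper uses 14 of the 14 GB and totals 6468.
That's the maximum — no swap from here does better than 6468.

6468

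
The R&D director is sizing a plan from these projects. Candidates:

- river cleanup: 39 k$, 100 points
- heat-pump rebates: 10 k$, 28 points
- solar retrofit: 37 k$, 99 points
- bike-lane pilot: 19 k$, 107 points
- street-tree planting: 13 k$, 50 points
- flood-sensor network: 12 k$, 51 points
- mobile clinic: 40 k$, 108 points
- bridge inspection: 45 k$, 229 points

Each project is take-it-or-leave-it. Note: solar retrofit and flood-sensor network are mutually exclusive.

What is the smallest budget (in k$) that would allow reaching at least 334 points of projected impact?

Minimise k$ subject to total projected impact ≥ 334.
Taking bike-lane pilot + bridge inspection gives 336 (≥ 334) for 64 k$.
No combination under 64 k$ hits 334.

64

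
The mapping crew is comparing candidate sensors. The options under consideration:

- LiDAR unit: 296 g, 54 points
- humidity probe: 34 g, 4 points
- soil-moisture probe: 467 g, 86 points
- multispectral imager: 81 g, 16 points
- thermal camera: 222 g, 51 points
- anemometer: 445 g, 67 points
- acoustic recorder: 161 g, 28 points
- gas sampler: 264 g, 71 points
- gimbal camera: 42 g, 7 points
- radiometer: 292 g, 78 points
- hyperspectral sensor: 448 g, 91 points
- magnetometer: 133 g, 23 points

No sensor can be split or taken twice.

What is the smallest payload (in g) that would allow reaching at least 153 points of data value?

590

Need the lightest bundle worth ≥ 153.
humidity probe + gas sampler + radiometer: 153 data value at 590 g.
Any bundle with less than 590 g falls short of 153.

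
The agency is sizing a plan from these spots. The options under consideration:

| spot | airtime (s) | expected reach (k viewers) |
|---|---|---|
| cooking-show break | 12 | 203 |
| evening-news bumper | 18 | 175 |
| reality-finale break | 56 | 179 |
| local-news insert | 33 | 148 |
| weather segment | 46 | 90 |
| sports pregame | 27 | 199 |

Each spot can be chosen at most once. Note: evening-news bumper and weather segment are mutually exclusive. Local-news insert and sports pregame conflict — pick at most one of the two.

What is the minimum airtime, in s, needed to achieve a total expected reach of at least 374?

Need the lightest bundle worth ≥ 374.
cooking-show break + evening-news bumper reaches 378 using 30 s.
No combination under 30 s hits 374.

30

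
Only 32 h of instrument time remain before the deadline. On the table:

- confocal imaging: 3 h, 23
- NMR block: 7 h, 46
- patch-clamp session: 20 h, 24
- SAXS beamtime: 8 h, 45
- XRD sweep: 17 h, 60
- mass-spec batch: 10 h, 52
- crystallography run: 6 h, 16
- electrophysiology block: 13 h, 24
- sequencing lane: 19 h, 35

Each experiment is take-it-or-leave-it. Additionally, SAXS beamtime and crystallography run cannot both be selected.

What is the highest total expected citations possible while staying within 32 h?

166

The ratio ordering already packs tightly: confocal imaging + NMR block + SAXS beamtime + mass-spec batch, 28 h, 166.
Runner-up NMR block + SAXS beamtime + XRD sweep tops out at 151.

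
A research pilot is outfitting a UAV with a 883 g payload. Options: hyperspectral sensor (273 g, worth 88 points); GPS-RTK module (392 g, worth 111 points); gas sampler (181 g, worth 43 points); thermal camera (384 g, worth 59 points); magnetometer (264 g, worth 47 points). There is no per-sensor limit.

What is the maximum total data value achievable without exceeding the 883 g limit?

264

3×hyperspectral sensor uses 819 of the 883 g and totals 264.
The spare 64 g is too small for any remaining sensor, and no exchange beats 264.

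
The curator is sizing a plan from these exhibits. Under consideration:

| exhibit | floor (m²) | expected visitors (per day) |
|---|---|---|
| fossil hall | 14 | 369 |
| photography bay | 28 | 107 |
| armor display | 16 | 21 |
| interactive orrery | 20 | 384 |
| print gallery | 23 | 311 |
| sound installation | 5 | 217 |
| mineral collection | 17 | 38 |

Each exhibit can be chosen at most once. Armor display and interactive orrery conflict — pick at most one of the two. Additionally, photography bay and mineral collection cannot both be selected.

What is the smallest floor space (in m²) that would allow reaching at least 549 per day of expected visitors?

19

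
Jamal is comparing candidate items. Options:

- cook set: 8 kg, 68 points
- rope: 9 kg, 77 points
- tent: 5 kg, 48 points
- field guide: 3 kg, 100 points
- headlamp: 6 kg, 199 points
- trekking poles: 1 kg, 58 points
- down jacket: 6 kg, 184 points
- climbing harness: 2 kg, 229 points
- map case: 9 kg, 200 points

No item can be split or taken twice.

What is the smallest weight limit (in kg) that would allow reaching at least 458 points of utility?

9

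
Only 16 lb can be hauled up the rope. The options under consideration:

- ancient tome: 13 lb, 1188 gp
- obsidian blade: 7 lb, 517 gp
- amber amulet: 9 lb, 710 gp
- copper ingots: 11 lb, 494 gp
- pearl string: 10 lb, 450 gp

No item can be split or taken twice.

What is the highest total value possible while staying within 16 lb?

1227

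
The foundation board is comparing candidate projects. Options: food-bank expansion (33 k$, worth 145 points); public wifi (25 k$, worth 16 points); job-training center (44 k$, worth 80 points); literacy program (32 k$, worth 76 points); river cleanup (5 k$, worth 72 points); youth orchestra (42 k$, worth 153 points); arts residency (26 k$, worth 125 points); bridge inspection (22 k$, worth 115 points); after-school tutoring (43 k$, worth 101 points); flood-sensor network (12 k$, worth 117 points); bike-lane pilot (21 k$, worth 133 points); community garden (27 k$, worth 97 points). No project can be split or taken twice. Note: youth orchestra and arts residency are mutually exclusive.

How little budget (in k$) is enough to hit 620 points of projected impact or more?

113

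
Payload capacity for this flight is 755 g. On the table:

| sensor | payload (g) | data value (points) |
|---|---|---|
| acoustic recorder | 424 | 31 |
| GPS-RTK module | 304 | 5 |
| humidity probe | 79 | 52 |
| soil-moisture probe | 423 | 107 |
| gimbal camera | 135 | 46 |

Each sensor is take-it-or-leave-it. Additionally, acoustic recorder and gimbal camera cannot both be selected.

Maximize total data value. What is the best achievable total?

205

Density check — humidity probe 0.66, gimbal camera 0.34, soil-moisture probe 0.25, acoustic recorder 0.07 are the best per g.
Taking humidity probe + soil-moisture probe + gimbal camera: 637 g used, 205 in data value.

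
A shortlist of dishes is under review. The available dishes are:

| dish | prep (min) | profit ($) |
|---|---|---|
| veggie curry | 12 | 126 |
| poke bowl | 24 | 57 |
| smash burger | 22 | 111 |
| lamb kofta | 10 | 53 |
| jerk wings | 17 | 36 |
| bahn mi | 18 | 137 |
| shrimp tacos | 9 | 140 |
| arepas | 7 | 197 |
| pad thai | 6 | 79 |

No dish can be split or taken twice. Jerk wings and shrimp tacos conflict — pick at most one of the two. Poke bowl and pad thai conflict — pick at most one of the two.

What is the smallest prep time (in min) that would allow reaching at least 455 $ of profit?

Minimise min subject to total profit ≥ 455.
veggie curry + shrimp tacos + arepas: 463 profit at 28 min.
Below 28 min the best achievable stays under 455.

28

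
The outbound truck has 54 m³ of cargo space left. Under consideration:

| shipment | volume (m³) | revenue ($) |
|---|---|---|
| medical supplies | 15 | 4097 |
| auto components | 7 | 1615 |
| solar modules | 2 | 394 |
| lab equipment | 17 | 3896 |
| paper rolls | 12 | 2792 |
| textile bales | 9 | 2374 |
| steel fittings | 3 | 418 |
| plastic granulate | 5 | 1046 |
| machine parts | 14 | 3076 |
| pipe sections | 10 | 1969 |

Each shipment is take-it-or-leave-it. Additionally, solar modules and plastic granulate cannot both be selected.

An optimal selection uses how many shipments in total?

Optimal total is 13159.
medical supplies + lab equipment + paper rolls + textile bales hits 13159 at 53 m³.
Any selection reaching 13159 contains exactly 4 shipments.

4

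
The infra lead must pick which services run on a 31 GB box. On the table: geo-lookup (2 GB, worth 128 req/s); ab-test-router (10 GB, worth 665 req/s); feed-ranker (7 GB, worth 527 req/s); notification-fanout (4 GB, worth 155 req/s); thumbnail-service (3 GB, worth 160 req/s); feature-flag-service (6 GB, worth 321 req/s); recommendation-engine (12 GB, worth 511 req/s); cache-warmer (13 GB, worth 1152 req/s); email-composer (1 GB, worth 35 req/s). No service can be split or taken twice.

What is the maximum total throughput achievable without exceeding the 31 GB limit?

Ab-test-router + feed-ranker + cache-warmer + email-composer uses 31 of the 31 GB and totals 2379.
Runner-up ab-test-router + feed-ranker + cache-warmer tops out at 2344.

2379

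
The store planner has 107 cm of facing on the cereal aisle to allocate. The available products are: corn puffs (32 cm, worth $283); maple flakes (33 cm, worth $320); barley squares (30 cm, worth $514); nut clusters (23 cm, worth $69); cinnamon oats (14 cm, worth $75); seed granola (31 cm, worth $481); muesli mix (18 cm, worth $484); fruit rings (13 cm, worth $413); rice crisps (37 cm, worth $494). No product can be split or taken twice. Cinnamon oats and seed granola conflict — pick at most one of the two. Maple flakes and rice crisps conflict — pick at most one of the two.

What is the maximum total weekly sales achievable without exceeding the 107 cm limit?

1905

Best packing: barley squares + muesli mix + fruit rings + rice crisps — 98 cm, 1905 total.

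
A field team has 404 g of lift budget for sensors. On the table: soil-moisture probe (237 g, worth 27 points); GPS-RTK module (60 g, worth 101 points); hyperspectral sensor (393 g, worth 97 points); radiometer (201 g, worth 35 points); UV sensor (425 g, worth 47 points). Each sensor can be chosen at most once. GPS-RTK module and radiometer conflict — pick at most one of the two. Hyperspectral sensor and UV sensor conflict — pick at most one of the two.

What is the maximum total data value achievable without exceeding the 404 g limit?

Ranking by ratio (data value/g): GPS-RTK module 1.68, hyperspectral sensor 0.25, radiometer 0.17.
Taking soil-moisture probe + GPS-RTK module: 297 g used, 128 in data value.

128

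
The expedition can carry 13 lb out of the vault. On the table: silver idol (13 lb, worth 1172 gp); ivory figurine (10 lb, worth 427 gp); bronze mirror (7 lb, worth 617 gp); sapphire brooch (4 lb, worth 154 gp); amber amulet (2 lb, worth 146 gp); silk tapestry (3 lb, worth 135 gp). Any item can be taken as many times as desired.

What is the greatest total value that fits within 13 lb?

The ratio ordering already packs tightly: silver idol, 13 lb, 1172.
That's the maximum — no swap from here does better than 1172.

1172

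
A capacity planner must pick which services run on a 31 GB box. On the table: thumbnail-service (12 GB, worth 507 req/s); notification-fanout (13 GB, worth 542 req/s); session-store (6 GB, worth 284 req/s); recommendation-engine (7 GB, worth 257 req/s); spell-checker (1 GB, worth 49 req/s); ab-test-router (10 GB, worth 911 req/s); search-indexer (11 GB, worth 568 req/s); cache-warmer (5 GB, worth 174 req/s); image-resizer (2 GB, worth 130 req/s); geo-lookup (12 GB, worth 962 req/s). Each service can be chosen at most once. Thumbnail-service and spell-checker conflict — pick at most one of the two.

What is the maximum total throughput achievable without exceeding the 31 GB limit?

2336

Session-store + spell-checker + ab-test-router + image-resizer + geo-lookup uses 31 of the 31 GB and totals 2336.
Runner-up session-store + ab-test-router + image-resizer + geo-lookup tops out at 2287.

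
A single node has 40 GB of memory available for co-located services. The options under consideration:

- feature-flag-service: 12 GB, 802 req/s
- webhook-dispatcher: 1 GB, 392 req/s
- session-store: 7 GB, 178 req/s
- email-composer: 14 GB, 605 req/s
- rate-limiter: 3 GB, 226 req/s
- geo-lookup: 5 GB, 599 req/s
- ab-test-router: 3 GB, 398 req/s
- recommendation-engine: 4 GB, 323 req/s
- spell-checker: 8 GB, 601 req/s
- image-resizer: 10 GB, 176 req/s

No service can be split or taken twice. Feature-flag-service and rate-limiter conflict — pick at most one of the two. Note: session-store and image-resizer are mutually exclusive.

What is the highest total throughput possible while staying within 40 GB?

Feature-flag-service + webhook-dispatcher + session-store + geo-lookup + ab-test-router + recommendation-engine + spell-checker uses 40 of the 40 GB and totals 3293.
Nothing else feasible within 40 GB beats 3293.

3293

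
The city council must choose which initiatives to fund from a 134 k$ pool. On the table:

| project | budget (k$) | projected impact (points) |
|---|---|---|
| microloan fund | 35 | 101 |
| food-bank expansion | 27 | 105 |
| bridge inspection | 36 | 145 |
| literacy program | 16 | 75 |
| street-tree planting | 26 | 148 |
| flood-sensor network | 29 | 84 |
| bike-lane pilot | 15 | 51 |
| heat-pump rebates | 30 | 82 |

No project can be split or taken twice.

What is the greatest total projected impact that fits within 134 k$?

557

Greedy by ratio would take food-bank expansion + bridge inspection + literacy program + street-tree planting + bike-lane pilot: 120 k$ used, total 524.
The 15 k$ tied up in bike-lane pilot is better spent on flood-sensor network — total rises to 557 (134 k$).
No other feasible combination exceeds 557.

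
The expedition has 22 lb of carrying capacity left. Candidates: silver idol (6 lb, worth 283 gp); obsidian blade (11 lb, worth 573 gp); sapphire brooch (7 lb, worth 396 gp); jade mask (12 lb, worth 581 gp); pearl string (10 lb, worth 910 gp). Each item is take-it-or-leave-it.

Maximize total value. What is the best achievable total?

1491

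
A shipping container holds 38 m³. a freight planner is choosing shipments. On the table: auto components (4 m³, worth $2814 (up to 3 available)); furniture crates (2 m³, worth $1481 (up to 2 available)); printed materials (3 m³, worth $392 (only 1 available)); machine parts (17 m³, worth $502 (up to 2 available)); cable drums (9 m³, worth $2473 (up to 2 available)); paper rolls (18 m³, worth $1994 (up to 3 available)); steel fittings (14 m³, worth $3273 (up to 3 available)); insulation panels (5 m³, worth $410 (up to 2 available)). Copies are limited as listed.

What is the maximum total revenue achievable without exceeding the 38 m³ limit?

16742

Taking 3×auto components + 2×furniture crates + printed materials + 2×cable drums: 37 m³ used, 16742 in revenue.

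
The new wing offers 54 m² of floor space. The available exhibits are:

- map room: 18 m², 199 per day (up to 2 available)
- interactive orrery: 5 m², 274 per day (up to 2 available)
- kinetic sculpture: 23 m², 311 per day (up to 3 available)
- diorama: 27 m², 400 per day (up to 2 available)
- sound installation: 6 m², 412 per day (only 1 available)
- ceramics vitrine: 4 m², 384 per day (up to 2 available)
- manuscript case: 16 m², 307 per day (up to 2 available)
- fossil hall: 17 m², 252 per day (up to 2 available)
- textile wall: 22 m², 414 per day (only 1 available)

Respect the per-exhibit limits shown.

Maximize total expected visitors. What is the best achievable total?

Taking the top-ratio exhibits first gives 2×interactive orrery + sound installation + 2×ceramics vitrine + manuscript case for 2035 (40 m²).
Replace manuscript case with textile wall: the trade gains 107 net, giving 2142 at 46 m².
Nothing else within 54 m² beats 2142.

2142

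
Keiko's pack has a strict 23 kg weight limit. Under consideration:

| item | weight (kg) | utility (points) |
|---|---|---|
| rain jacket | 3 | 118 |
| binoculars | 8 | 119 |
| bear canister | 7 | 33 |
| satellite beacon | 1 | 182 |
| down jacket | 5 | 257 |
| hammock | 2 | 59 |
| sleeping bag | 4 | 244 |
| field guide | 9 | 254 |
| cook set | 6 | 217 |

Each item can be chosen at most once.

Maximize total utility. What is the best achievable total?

1077

By utility per kg: satellite beacon 182.00, sleeping bag 61.00, down jacket 51.40 lead.
Taking rain jacket + satellite beacon + down jacket + hammock + sleeping bag + cook set: 21 kg used, 1077 in utility.
Runner-up rain jacket + satellite beacon + down jacket + sleeping bag + field guide tops out at 1055.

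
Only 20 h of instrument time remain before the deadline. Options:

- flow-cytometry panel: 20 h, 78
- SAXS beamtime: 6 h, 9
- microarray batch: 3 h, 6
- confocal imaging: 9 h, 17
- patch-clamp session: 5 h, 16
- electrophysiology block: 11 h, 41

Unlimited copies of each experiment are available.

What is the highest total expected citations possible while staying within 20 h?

Taking flow-cytometry panel: 20 h used, 78 in expected citations.
Every other selection either busts 20 h or fails to beat 78.

78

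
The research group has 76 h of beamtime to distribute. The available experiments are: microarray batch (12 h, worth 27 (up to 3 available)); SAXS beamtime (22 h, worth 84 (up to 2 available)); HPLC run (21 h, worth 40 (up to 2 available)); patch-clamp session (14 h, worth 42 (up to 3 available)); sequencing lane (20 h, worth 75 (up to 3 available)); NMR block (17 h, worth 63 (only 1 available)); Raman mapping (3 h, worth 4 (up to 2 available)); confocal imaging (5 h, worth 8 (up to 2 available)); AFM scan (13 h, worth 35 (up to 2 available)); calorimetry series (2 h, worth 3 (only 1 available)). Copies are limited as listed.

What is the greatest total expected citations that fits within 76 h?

276

Greedy by ratio would take microarray batch + 2×SAXS beamtime + sequencing lane: 76 h used, total 270.
Dropping microarray batch and SAXS beamtime frees 34 h; slotting in patch-clamp session + sequencing lane (34 h) lifts the total to 276 at 76 h.
Every other selection either busts 76 h or exceeds an availability limit or fails to beat 276.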